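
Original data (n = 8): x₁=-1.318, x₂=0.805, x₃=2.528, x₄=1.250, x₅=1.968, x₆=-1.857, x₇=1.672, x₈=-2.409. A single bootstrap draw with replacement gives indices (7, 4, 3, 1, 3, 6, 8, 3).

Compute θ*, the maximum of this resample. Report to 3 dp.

θ* = 2.528

Resample values: 1.672, 1.250, 2.528, -1.318, 2.528, -1.857, -2.409, 2.528.
Maximum = 2.528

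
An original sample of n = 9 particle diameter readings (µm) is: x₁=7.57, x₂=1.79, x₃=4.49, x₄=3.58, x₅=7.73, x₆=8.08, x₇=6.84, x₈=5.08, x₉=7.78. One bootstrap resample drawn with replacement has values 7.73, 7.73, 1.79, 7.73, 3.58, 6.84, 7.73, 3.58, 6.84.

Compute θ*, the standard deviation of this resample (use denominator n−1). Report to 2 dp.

θ* = 2.31

Mean = 5.9500; sum of squared deviations = 42.7972
s² = 42.7972 / 8 = 5.3497
s = √5.3497 = 2.31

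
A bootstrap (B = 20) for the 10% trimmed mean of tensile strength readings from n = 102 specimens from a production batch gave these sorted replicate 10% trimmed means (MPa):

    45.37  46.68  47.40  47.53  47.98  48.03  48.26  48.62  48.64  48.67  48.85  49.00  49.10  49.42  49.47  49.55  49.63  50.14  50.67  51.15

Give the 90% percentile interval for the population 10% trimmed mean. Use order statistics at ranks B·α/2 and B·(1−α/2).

(45.37, 50.67)

α = 0.10; lower rank = 20 × 0.050 = 1; upper rank = 20 × 0.950 = 19.
The 1st smallest replicate is 45.37; the 19th is 50.67.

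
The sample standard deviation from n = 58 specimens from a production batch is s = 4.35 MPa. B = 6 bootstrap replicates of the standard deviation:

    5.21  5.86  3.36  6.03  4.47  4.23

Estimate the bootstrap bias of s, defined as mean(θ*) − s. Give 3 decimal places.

mean(θ*) = (5.21 + 5.86 + 3.36 + 6.03 + 4.47 + 4.23) / 6 = 4.8600
bias = 4.8600 − 4.35

bias = +0.510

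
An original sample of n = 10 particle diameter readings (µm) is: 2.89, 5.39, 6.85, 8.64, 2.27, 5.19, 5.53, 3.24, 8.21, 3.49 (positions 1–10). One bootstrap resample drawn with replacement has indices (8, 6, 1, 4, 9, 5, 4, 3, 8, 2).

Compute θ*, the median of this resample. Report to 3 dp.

Resample values: 3.24, 5.19, 2.89, 8.64, 8.21, 2.27, 8.64, 6.85, 3.24, 5.39.
Sorted: 2.27, 2.89, 3.24, 3.24, 5.19, 5.39, 6.85, 8.21, 8.64, 8.64
Median = average of the two middle values = 5.290

θ* = 5.290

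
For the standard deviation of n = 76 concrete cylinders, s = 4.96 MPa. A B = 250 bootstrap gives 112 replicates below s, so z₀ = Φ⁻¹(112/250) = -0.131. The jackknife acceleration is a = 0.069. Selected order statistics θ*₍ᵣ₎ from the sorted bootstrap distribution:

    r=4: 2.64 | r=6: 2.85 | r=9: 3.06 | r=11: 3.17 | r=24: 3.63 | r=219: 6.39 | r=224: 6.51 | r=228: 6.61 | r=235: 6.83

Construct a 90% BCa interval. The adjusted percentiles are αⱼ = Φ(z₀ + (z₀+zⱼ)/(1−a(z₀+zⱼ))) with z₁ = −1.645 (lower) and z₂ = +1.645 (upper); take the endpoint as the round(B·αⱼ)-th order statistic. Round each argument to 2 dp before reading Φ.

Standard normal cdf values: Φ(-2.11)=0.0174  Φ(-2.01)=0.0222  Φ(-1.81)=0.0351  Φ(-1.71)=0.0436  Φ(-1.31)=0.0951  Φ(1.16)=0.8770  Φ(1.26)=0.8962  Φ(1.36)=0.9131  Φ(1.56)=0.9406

(3.17, 6.83)

Lower: z₀ + z₁ = -0.131 + (-1.645) = -1.776; 1 − a(z₀+z₁) = 1 − (0.069)(-1.776) = 1.1225; argument = -0.131 + (-1.776)/1.1225 = -1.7131 → -1.71.
α₁ = Φ(-1.71) = 0.0436; rank = round(250 × 0.0436) = 11; θ*₍11₎ = 3.17.
Upper: z₀ + z₂ = 1.514; 1 − a(z₀+z₂) = 0.8955; argument = 1.5596 → 1.56; α₂ = 0.9406; rank = 235; θ*₍235₎ = 6.83.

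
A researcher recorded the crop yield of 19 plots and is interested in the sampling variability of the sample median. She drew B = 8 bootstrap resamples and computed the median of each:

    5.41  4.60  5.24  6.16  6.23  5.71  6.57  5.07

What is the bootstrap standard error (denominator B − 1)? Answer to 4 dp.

Bootstrap SE is the standard deviation of the 8 replicate medians.
Mean of replicates: (5.41 + 4.60 + 5.24 + 6.16 + 6.23 + 5.71 + 6.57 + 5.07) / 8 = 44.99000 / 8 = 5.62375
Sum of squared deviations: (−0.21375)² + (−1.02375)² + (−0.38375)² + (+0.53625)² + (+0.60625)² + (+0.08625)² + (+0.94625)² + (−0.55375)² = 3.10559
Variance = 3.10559 / 7 = 0.44366
SE* = √0.44366

SE* = 0.6661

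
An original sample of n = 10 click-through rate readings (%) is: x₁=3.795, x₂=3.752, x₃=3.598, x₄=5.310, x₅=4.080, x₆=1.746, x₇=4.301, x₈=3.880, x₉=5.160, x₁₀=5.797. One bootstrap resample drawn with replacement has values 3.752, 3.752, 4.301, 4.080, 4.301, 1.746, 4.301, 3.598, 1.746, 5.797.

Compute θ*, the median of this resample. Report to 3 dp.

Sorted: 1.746, 1.746, 3.598, 3.752, 3.752, 4.080, 4.301, 4.301, 4.301, 5.797
Median = average of the two middle values = 3.916

θ* = 3.916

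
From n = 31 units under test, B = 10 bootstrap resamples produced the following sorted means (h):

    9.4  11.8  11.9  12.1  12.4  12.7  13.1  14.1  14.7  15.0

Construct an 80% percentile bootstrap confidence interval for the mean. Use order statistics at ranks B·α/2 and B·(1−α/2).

(9.4, 14.7)

α = 0.20; lower rank = 10 × 0.100 = 1; upper rank = 10 × 0.900 = 9.
The 1st smallest replicate is 9.4; the 9th is 14.7.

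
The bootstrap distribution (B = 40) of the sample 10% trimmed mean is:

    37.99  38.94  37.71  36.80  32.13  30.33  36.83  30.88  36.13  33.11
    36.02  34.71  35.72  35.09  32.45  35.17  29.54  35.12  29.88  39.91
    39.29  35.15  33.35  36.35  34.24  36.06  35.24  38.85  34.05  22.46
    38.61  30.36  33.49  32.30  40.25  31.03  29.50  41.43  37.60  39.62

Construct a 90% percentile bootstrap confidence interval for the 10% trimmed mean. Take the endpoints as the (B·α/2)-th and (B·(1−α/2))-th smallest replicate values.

(29.50, 39.91)

Sorted replicates: 22.46, 29.50, 29.54, 29.88, 30.33, 30.36, 30.88, 31.03, 32.13, 32.30, 32.45, 33.11, 33.35, 33.49, 34.05, 34.24, 34.71, 35.09, 35.12, 35.15, 35.17, 35.24, 35.72, 36.02, 36.06, 36.13, 36.35, 36.80, 36.83, 37.60, 37.71, 37.99, 38.61, 38.85, 38.94, 39.29, 39.62, 39.91, 40.25, 41.43
α = 0.10; lower rank = 40 × 0.050 = 2; upper rank = 40 × 0.950 = 38.
The 2nd smallest replicate is 29.50; the 38th is 39.91.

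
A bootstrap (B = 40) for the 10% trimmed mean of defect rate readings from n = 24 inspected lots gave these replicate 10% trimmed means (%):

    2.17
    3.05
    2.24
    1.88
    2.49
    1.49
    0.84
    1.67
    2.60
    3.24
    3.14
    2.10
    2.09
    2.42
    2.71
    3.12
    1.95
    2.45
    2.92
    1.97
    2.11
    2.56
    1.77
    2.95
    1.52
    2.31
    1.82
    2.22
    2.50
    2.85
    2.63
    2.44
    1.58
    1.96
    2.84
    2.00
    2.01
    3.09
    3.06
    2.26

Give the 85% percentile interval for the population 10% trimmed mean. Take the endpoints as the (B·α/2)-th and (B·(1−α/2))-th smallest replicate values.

Sorted replicates: 0.84, 1.49, 1.52, 1.58, 1.67, 1.77, 1.82, 1.88, 1.95, 1.96, 1.97, 2.00, 2.01, 2.09, 2.10, 2.11, 2.17, 2.22, 2.24, 2.26, 2.31, 2.42, 2.44, 2.45, 2.49, 2.50, 2.56, 2.60, 2.63, 2.71, 2.84, 2.85, 2.92, 2.95, 3.05, 3.06, 3.09, 3.12, 3.14, 3.24
α = 0.15; lower rank = 40 × 0.075 = 3; upper rank = 40 × 0.925 = 37.
The 3rd smallest replicate is 1.52; the 37th is 3.09.

(1.52, 3.09)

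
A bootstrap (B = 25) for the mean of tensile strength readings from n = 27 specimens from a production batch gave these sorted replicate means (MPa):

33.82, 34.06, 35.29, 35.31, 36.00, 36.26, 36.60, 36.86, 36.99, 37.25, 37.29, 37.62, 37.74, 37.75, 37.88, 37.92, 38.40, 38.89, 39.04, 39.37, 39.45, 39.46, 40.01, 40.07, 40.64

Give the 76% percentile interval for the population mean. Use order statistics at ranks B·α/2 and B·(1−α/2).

(35.29, 39.46)

α = 0.24; lower rank = 25 × 0.120 = 3; upper rank = 25 × 0.880 = 22.
The 3rd smallest replicate is 35.29; the 22nd is 39.46.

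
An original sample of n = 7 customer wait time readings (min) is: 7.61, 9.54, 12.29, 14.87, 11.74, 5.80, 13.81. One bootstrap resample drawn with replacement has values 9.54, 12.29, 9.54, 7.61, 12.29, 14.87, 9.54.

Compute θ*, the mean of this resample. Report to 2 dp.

Mean = (9.54 + 12.29 + 9.54 + 7.61 + 12.29 + 14.87 + 9.54) / 7 = 75.680 / 7 = 10.81

θ* = 10.81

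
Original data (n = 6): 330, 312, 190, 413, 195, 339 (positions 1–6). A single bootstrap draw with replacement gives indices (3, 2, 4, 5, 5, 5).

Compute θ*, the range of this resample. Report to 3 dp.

θ* = 223.000

Resample values: 190, 312, 413, 195, 195, 195.
Range = 413 − 190 = 223.000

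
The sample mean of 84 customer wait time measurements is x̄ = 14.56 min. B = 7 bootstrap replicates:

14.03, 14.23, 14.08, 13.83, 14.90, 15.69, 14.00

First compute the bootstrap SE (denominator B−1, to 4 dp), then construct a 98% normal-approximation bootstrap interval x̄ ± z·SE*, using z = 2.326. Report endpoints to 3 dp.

(13.009, 16.111)

Mean of replicates = 14.3943; sum of squared deviations = 2.6670; SE* = √(2.6670/6) = 0.6667
Margin = 2.326 × 0.6667 = 1.5507
Interval: 14.56 ± 1.5507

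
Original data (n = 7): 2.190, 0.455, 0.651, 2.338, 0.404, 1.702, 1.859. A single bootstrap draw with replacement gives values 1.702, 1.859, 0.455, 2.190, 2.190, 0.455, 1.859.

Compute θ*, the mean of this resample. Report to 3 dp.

Mean = (1.702 + 1.859 + 0.455 + 2.190 + 2.190 + 0.455 + 1.859) / 7 = 10.7100 / 7 = 1.530

θ* = 1.530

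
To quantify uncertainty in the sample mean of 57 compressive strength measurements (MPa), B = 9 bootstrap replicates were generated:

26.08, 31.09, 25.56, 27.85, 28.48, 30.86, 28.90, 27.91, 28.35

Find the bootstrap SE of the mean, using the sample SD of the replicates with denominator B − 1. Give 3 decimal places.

Bootstrap SE is the standard deviation of the 9 replicate means.
Mean of replicates: (26.08 + 31.09 + 25.56 + 27.85 + 28.48 + 30.86 + 28.90 + 27.91 + 28.35) / 9 = 255.0800 / 9 = 28.3422
Sum of squared deviations: (−2.2622)² + (+2.7478)² + (−2.7822)² + (−0.4922)² + (+0.1378)² + (+2.5178)² + (+0.5578)² + (−0.4322)² + (+0.0078)² = 27.5072
Variance = 27.5072 / 8 = 3.4384
SE* = √3.4384

SE* = 1.854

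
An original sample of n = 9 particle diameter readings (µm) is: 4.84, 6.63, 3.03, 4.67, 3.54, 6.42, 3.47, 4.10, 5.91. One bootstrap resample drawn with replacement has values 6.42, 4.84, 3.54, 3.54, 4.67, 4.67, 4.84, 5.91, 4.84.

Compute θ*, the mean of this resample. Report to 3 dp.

Mean = (6.42 + 4.84 + 3.54 + 3.54 + 4.67 + 4.67 + 4.84 + 5.91 + 4.84) / 9 = 43.270 / 9 = 4.808

θ* = 4.808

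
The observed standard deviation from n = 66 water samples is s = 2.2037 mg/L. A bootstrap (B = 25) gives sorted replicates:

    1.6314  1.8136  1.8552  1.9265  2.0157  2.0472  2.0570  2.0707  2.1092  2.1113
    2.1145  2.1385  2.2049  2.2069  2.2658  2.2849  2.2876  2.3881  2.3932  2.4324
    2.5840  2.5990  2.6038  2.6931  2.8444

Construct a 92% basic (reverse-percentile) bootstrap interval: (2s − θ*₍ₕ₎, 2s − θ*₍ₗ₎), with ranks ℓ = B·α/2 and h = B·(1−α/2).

Percentile endpoints at ranks 1 and 24: θ*₍1₎ = 1.6314, θ*₍24₎ = 2.6931.
Basic interval reflects these around s:
  lower = 2 × 2.2037 − 2.6931 = 1.7143
  upper = 2 × 2.2037 − 1.6314 = 2.7760

(1.7143, 2.7760)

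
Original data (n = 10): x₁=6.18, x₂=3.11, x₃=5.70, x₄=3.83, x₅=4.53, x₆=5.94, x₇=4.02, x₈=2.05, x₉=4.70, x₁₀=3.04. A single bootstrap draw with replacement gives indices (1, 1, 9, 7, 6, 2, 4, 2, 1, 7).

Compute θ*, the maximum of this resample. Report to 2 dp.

Resample values: 6.18, 6.18, 4.70, 4.02, 5.94, 3.11, 3.83, 3.11, 6.18, 4.02.
Maximum = 6.18

θ* = 6.18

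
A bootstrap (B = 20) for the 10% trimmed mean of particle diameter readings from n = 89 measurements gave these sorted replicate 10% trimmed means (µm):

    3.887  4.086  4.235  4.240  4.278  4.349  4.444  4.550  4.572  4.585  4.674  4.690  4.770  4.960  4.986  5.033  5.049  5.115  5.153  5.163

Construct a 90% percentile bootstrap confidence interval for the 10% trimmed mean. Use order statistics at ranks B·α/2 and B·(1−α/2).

(3.887, 5.153)

α = 0.10; lower rank = 20 × 0.050 = 1; upper rank = 20 × 0.950 = 19.
The 1st smallest replicate is 3.887; the 19th is 5.153.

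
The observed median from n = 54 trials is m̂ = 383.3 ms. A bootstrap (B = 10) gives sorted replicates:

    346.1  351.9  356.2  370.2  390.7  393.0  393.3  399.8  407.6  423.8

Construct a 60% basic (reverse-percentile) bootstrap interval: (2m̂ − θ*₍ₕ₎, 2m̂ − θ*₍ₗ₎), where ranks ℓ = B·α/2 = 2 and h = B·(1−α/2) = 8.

Percentile endpoints at ranks 2 and 8: θ*₍2₎ = 351.9, θ*₍8₎ = 399.8.
Basic interval reflects these around m̂:
  lower = 2 × 383.3 − 399.8 = 366.8
  upper = 2 × 383.3 − 351.9 = 414.7

(366.8, 414.7)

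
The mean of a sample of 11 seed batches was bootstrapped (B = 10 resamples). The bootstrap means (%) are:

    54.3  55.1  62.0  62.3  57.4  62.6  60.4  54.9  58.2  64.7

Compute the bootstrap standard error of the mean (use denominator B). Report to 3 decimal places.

Bootstrap SE is the standard deviation of the 10 replicate means.
Mean of replicates: (54.3 + 55.1 + 62.0 + 62.3 + 57.4 + 62.6 + 60.4 + 54.9 + 58.2 + 64.7) / 10 = 591.9000 / 10 = 59.1900
Sum of squared deviations: (−4.8900)² + (−4.0900)² + (+2.8100)² + (+3.1100)² + (−1.7900)² + (+3.4100)² + (+1.2100)² + (−4.2900)² + (−0.9900)² + (+5.5100)² = 124.2490
Variance = 124.2490 / 10 = 12.4249
SE* = √12.4249

SE* = 3.525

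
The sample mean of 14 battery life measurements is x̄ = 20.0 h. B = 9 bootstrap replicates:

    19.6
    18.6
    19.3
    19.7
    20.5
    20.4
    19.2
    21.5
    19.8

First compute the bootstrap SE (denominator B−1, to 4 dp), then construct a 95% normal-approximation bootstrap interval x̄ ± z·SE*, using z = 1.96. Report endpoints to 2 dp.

(18.33, 21.67)

Mean of replicates = 19.8444; sum of squared deviations = 5.8222; SE* = √(5.8222/8) = 0.8531
Margin = 1.96 × 0.8531 = 1.672
Interval: 20.0 ± 1.672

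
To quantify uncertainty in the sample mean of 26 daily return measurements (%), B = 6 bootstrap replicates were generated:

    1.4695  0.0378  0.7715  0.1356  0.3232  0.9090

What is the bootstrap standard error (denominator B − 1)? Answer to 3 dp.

Bootstrap SE is the standard deviation of the 6 replicate means.
Mean of replicates: (1.4695 + 0.0378 + 0.7715 + 0.1356 + 0.3232 + 0.9090) / 6 = 3.64660 / 6 = 0.60777
Sum of squared deviations: (+0.86173)² + (−0.56997)² + (+0.16373)² + (−0.47217)² + (−0.28457)² + (+0.30123)² = 1.48892
Variance = 1.48892 / 5 = 0.29778
SE* = √0.29778

SE* = 0.546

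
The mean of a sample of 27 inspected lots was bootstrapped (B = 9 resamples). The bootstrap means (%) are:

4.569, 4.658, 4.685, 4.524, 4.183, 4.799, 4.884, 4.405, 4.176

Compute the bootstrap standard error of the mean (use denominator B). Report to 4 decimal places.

SE* = 0.2356

Bootstrap SE is the standard deviation of the 9 replicate means.
Mean of replicates: (4.569 + 4.658 + 4.685 + 4.524 + 4.183 + 4.799 + 4.884 + 4.405 + 4.176) / 9 = 40.88300 / 9 = 4.54256
Sum of squared deviations: (+0.02644)² + (+0.11544)² + (+0.14244)² + (−0.01856)² + (−0.35956)² + (+0.25644)² + (+0.34144)² + (−0.13756)² + (−0.36656)² = 0.49957
Variance = 0.49957 / 9 = 0.05551
SE* = √0.05551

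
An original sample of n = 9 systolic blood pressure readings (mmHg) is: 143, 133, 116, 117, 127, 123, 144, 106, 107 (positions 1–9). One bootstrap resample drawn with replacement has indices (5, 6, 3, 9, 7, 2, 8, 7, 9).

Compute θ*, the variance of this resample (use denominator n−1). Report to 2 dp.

Resample values: 127, 123, 116, 107, 144, 133, 106, 144, 107.
Mean = 123.0000; sum of squared deviations = 1848.0000
s² = 1848.0000 / 8 = 231.0000

θ* = 231.00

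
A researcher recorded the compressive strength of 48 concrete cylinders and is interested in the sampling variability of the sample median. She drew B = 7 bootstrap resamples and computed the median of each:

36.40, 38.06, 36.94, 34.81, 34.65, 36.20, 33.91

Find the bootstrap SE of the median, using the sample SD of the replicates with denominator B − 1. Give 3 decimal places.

SE* = 1.460

Bootstrap SE is the standard deviation of the 7 replicate medians.
Mean of replicates: (36.40 + 38.06 + 36.94 + 34.81 + 34.65 + 36.20 + 33.91) / 7 = 250.9700 / 7 = 35.8529
Sum of squared deviations: (+0.5471)² + (+2.2071)² + (+1.0871)² + (−1.0429)² + (−1.2029)² + (+0.3471)² + (−1.9429)² = 12.7823
Variance = 12.7823 / 6 = 2.1304
SE* = √2.1304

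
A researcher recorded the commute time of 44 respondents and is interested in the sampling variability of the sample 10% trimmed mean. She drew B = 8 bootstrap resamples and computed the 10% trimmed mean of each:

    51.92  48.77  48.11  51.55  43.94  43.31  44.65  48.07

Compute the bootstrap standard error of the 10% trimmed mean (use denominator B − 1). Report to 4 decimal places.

Bootstrap SE is the standard deviation of the 8 replicate 10% trimmed means.
Mean of replicates: (51.92 + 48.77 + 48.11 + 51.55 + 43.94 + 43.31 + 44.65 + 48.07) / 8 = 380.32000 / 8 = 47.54000
Sum of squared deviations: (+4.38000)² + (+1.23000)² + (+0.57000)² + (+4.01000)² + (−3.60000)² + (−4.23000)² + (−2.89000)² + (+0.53000)² = 76.58820
Variance = 76.58820 / 7 = 10.94117
SE* = √10.94117

SE* = 3.3077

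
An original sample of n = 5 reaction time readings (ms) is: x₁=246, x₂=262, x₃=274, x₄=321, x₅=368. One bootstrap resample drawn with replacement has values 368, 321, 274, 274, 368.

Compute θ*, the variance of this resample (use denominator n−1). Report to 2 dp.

θ* = 2209.00

Mean = 321.0000; sum of squared deviations = 8836.0000
s² = 8836.0000 / 4 = 2209.0000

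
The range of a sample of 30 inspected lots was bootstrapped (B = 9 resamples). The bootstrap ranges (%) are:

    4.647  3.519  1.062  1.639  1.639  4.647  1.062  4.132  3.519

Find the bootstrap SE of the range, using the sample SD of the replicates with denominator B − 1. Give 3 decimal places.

SE* = 1.513

Bootstrap SE is the standard deviation of the 9 replicate ranges.
Mean of replicates: (4.647 + 3.519 + 1.062 + 1.639 + 1.639 + 4.647 + 1.062 + 4.132 + 3.519) / 9 = 25.8660 / 9 = 2.8740
Sum of squared deviations: (+1.7730)² + (+0.6450)² + (−1.8120)² + (−1.2350)² + (−1.2350)² + (+1.7730)² + (−1.8120)² + (+1.2580)² + (+0.6450)² = 18.3188
Variance = 18.3188 / 8 = 2.2899
SE* = √2.2899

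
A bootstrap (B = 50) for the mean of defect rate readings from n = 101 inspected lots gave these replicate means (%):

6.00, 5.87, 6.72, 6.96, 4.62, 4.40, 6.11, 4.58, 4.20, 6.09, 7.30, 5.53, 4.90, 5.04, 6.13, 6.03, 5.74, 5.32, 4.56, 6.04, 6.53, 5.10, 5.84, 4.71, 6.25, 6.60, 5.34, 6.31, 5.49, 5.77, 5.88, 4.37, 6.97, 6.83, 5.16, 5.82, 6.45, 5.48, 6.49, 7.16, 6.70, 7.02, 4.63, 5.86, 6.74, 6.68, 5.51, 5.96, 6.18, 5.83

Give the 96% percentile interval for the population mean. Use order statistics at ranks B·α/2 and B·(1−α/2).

(4.20, 7.16)

Sorted replicates: 4.20, 4.37, 4.40, 4.56, 4.58, 4.62, 4.63, 4.71, 4.90, 5.04, 5.10, 5.16, 5.32, 5.34, 5.48, 5.49, 5.51, 5.53, 5.74, 5.77, 5.82, 5.83, 5.84, 5.86, 5.87, 5.88, 5.96, 6.00, 6.03, 6.04, 6.09, 6.11, 6.13, 6.18, 6.25, 6.31, 6.45, 6.49, 6.53, 6.60, 6.68, 6.70, 6.72, 6.74, 6.83, 6.96, 6.97, 7.02, 7.16, 7.30
α = 0.04; lower rank = 50 × 0.020 = 1; upper rank = 50 × 0.980 = 49.
The 1st smallest replicate is 4.20; the 49th is 7.16.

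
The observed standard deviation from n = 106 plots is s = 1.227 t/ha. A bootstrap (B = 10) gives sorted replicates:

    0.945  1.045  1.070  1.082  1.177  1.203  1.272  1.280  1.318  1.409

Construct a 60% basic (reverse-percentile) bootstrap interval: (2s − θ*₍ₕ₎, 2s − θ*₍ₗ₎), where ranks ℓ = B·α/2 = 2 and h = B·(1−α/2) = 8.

Percentile endpoints at ranks 2 and 8: θ*₍2₎ = 1.045, θ*₍8₎ = 1.280.
Basic interval reflects these around s:
  lower = 2 × 1.227 − 1.280 = 1.174
  upper = 2 × 1.227 − 1.045 = 1.409

(1.174, 1.409)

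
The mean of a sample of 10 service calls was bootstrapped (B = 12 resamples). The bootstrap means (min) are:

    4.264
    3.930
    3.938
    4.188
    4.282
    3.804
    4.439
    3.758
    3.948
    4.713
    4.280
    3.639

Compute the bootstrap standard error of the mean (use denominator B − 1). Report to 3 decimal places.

SE* = 0.314

Bootstrap SE is the standard deviation of the 12 replicate means.
Mean of replicates: (4.264 + 3.930 + 3.938 + 4.188 + 4.282 + 3.804 + 4.439 + 3.758 + 3.948 + 4.713 + 4.280 + 3.639) / 12 = 49.1830 / 12 = 4.0986
Sum of squared deviations: (+0.1654)² + (−0.1686)² + (−0.1606)² + (+0.0894)² + (+0.1834)² + (−0.2946)² + (+0.3404)² + (−0.3406)² + (−0.1506)² + (+0.6144)² + (+0.1814)² + (−0.4596)² = 1.0862
Variance = 1.0862 / 11 = 0.0987
SE* = √0.0987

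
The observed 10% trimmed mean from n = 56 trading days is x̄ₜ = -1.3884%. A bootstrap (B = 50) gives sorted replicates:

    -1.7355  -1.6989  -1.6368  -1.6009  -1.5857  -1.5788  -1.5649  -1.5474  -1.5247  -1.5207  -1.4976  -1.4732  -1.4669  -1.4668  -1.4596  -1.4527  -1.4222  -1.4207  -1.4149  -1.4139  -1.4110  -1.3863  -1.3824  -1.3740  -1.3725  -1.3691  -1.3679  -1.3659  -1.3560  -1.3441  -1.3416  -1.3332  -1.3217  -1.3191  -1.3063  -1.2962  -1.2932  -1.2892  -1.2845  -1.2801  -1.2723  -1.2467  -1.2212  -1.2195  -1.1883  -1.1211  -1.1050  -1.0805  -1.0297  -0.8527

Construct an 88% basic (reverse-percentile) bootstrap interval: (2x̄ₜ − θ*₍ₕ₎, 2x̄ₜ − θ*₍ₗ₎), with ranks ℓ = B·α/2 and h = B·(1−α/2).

(-1.6718, -1.1400)

Percentile endpoints at ranks 3 and 47: θ*₍3₎ = -1.6368, θ*₍47₎ = -1.1050.
Basic interval reflects these around x̄ₜ:
  lower = 2 × -1.3884 − -1.1050 = -1.6718
  upper = 2 × -1.3884 − -1.6368 = -1.1400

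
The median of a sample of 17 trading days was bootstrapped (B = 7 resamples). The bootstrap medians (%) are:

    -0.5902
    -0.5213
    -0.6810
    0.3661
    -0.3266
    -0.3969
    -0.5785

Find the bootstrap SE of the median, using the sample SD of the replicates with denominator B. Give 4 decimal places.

Bootstrap SE is the standard deviation of the 7 replicate medians.
Mean of replicates: ((-0.5902) + (-0.5213) + (-0.6810) + 0.3661 + (-0.3266) + (-0.3969) + (-0.5785)) / 7 = -2.72840 / 7 = -0.38977
Sum of squared deviations: (−0.20043)² + (−0.13153)² + (−0.29123)² + (+0.75587)² + (+0.06317)² + (−0.00713)² + (−0.18873)² = 0.75329
Variance = 0.75329 / 7 = 0.10761
SE* = √0.10761

SE* = 0.3280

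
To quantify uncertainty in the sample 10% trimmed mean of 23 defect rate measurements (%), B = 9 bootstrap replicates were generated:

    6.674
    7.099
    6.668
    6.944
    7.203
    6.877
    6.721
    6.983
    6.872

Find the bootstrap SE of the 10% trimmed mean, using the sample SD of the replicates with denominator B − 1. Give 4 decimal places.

Bootstrap SE is the standard deviation of the 9 replicate 10% trimmed means.
Mean of replicates: (6.674 + 7.099 + 6.668 + 6.944 + 7.203 + 6.877 + 6.721 + 6.983 + 6.872) / 9 = 62.04100 / 9 = 6.89344
Sum of squared deviations: (−0.21944)² + (+0.20556)² + (−0.22544)² + (+0.05056)² + (+0.30956)² + (−0.01644)² + (−0.17244)² + (+0.08956)² + (−0.02144)² = 0.27810
Variance = 0.27810 / 8 = 0.03476
SE* = √0.03476

SE* = 0.1864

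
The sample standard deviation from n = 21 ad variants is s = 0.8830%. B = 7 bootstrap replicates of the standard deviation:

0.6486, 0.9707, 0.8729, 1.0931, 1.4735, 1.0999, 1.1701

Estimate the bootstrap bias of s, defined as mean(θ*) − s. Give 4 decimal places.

bias = +0.1640

mean(θ*) = (0.6486 + 0.9707 + 0.8729 + 1.0931 + 1.4735 + 1.0999 + 1.1701) / 7 = 1.04697
bias = 1.04697 − 0.8830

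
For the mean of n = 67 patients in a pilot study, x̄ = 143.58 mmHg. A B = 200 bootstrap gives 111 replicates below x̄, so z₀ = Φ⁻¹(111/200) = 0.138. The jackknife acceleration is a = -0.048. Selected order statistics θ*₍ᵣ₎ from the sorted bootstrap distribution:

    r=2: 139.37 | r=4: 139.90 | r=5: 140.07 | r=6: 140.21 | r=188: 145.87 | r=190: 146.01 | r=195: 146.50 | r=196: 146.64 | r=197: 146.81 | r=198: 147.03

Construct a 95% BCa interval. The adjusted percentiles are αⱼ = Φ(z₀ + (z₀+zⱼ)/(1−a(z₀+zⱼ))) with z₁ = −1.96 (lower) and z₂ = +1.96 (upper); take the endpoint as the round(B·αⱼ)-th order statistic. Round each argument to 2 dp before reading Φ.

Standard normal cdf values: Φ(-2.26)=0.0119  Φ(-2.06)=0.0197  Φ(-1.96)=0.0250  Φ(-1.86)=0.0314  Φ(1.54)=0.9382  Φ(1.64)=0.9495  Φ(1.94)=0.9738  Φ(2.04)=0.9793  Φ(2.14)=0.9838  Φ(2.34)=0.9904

(140.21, 146.64)

Lower: z₀ + z₁ = 0.138 + (-1.960) = -1.822; 1 − a(z₀+z₁) = 1 − (-0.048)(-1.822) = 0.9125; argument = 0.138 + (-1.822)/0.9125 = -1.8586 → -1.86.
α₁ = Φ(-1.86) = 0.0314; rank = round(200 × 0.0314) = 6; θ*₍6₎ = 140.21.
Upper: z₀ + z₂ = 2.098; 1 − a(z₀+z₂) = 1.1007; argument = 2.0441 → 2.04; α₂ = 0.9793; rank = 196; θ*₍196₎ = 146.64.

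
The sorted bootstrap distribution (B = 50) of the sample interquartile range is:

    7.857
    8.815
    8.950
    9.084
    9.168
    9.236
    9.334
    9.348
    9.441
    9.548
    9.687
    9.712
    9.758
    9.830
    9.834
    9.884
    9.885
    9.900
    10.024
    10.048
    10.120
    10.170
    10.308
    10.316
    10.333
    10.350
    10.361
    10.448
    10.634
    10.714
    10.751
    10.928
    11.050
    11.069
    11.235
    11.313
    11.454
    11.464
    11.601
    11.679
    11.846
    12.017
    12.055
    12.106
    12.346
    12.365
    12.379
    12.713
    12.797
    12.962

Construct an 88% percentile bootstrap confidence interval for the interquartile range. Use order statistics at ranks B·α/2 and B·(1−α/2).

α = 0.12; lower rank = 50 × 0.060 = 3; upper rank = 50 × 0.940 = 47.
The 3rd smallest replicate is 8.950; the 47th is 12.379.

(8.950, 12.379)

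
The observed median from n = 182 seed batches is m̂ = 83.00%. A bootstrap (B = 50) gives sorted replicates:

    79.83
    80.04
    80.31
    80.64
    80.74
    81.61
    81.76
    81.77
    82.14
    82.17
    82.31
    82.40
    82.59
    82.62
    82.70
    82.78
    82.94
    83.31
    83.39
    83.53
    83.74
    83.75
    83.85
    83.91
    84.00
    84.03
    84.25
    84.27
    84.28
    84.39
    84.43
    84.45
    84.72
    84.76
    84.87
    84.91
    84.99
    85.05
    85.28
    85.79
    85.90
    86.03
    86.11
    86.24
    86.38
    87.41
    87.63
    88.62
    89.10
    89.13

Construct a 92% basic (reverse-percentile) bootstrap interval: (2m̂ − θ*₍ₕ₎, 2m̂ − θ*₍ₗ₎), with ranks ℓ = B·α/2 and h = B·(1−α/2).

(77.38, 85.96)

Percentile endpoints at ranks 2 and 48: θ*₍2₎ = 80.04, θ*₍48₎ = 88.62.
Basic interval reflects these around m̂:
  lower = 2 × 83.00 − 88.62 = 77.38
  upper = 2 × 83.00 − 80.04 = 85.96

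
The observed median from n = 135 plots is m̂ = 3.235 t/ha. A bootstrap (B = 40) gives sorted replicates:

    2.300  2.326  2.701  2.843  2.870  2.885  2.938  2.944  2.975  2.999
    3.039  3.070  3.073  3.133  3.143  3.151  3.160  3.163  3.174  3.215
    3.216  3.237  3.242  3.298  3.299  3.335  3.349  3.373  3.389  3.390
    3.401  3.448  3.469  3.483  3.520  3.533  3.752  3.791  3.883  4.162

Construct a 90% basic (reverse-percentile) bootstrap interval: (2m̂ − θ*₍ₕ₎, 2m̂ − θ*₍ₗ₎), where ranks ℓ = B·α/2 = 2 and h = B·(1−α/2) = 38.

(2.679, 4.144)

Percentile endpoints at ranks 2 and 38: θ*₍2₎ = 2.326, θ*₍38₎ = 3.791.
Basic interval reflects these around m̂:
  lower = 2 × 3.235 − 3.791 = 2.679
  upper = 2 × 3.235 − 2.326 = 4.144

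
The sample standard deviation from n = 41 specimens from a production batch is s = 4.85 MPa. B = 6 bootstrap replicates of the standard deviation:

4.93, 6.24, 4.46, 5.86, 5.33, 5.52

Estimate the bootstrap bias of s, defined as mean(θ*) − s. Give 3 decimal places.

mean(θ*) = (4.93 + 6.24 + 4.46 + 5.86 + 5.33 + 5.52) / 6 = 5.3900
bias = 5.3900 − 4.85

bias = +0.540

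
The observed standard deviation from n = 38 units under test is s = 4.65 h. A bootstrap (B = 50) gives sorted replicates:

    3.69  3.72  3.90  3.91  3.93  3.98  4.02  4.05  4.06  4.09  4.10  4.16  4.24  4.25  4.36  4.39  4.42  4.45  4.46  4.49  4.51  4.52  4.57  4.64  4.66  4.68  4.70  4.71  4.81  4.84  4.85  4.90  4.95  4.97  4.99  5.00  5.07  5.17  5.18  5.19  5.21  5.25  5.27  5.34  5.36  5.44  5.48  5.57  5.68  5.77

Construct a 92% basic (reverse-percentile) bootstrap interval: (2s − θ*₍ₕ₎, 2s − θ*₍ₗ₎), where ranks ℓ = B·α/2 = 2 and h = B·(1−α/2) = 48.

(3.73, 5.58)

Percentile endpoints at ranks 2 and 48: θ*₍2₎ = 3.72, θ*₍48₎ = 5.57.
Basic interval reflects these around s:
  lower = 2 × 4.65 − 5.57 = 3.73
  upper = 2 × 4.65 − 3.72 = 5.58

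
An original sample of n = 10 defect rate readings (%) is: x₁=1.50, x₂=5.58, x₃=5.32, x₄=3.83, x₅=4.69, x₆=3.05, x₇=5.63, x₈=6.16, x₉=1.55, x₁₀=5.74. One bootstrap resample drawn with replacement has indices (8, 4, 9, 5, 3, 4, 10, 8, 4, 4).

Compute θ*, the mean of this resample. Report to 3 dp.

Resample values: 6.16, 3.83, 1.55, 4.69, 5.32, 3.83, 5.74, 6.16, 3.83, 3.83.
Mean = (6.16 + 3.83 + 1.55 + 4.69 + 5.32 + 3.83 + 5.74 + 6.16 + 3.83 + 3.83) / 10 = 44.940 / 10 = 4.494

θ* = 4.494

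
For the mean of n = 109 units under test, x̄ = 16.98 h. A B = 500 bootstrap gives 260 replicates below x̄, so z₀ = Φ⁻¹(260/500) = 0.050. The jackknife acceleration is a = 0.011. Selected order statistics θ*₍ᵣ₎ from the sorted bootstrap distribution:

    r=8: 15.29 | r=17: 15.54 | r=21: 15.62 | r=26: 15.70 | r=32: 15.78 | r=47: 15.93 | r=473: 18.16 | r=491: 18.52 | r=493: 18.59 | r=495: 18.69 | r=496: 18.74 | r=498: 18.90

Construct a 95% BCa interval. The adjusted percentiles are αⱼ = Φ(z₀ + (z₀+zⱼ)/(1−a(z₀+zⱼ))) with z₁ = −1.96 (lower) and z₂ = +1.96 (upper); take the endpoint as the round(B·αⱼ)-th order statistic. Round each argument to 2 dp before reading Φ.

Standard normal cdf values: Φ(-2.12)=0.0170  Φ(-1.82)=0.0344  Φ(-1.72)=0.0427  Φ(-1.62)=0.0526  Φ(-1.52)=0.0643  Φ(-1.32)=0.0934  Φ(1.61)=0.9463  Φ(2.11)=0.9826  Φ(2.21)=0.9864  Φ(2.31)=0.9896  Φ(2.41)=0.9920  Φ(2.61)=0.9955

(15.54, 18.52)

Lower: z₀ + z₁ = 0.050 + (-1.960) = -1.910; 1 − a(z₀+z₁) = 1 − (0.011)(-1.910) = 1.0210; argument = 0.050 + (-1.910)/1.0210 = -1.8207 → -1.82.
α₁ = Φ(-1.82) = 0.0344; rank = round(500 × 0.0344) = 17; θ*₍17₎ = 15.54.
Upper: z₀ + z₂ = 2.010; 1 − a(z₀+z₂) = 0.9779; argument = 2.1054 → 2.11; α₂ = 0.9826; rank = 491; θ*₍491₎ = 18.52.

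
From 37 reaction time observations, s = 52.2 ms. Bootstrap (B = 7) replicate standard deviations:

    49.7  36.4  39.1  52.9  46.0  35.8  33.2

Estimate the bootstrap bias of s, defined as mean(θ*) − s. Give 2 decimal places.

bias = −10.33

mean(θ*) = (49.7 + 36.4 + 39.1 + 52.9 + 46.0 + 35.8 + 33.2) / 7 = 41.871
bias = 41.871 − 52.2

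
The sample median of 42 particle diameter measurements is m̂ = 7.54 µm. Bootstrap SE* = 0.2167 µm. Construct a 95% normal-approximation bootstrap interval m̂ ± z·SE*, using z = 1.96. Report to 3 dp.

Margin = 1.96 × 0.2167 = 0.4247
Interval: 7.54 ± 0.4247

(7.115, 7.965)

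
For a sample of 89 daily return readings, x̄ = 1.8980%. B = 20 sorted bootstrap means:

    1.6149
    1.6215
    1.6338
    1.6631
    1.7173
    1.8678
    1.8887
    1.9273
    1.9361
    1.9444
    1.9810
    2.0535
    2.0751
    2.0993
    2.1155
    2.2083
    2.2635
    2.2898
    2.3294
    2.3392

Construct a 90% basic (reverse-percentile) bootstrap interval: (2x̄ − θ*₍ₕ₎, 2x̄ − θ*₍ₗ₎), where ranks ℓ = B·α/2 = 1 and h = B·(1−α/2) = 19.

(1.4666, 2.1811)

Percentile endpoints at ranks 1 and 19: θ*₍1₎ = 1.6149, θ*₍19₎ = 2.3294.
Basic interval reflects these around x̄:
  lower = 2 × 1.8980 − 2.3294 = 1.4666
  upper = 2 × 1.8980 − 1.6149 = 2.1811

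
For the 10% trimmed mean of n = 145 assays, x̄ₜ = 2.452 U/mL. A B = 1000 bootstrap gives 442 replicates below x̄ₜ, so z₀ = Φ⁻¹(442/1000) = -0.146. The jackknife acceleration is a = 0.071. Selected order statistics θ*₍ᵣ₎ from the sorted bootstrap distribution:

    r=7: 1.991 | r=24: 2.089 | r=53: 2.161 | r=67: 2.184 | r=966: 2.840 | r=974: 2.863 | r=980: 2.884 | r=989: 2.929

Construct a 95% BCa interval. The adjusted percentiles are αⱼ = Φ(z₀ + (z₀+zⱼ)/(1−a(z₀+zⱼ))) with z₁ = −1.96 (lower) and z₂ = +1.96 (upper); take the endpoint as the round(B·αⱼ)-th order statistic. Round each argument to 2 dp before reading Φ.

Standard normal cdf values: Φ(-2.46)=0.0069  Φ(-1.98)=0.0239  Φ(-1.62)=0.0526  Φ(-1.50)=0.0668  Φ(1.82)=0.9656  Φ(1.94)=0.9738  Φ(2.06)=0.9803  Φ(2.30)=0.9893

(2.089, 2.863)

Lower: z₀ + z₁ = -0.146 + (-1.960) = -2.106; 1 − a(z₀+z₁) = 1 − (0.071)(-2.106) = 1.1495; argument = -0.146 + (-2.106)/1.1495 = -1.9781 → -1.98.
α₁ = Φ(-1.98) = 0.0239; rank = round(1000 × 0.0239) = 24; θ*₍24₎ = 2.089.
Upper: z₀ + z₂ = 1.814; 1 − a(z₀+z₂) = 0.8712; argument = 1.9362 → 1.94; α₂ = 0.9738; rank = 974; θ*₍974₎ = 2.863.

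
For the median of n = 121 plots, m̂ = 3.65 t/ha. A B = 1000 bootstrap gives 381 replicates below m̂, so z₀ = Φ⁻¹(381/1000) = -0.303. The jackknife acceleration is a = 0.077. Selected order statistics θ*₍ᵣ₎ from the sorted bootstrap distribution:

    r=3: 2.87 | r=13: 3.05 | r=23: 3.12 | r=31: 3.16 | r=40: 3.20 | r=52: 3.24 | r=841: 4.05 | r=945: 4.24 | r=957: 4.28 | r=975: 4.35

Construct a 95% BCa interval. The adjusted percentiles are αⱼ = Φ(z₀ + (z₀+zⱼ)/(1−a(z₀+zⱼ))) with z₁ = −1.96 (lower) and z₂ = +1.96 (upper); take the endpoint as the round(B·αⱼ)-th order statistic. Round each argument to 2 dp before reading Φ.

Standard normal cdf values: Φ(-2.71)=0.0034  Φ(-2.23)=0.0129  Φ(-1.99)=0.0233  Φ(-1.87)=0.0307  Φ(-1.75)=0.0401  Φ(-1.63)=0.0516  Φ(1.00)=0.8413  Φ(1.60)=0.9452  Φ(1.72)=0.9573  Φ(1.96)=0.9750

(3.05, 4.24)

Lower: z₀ + z₁ = -0.303 + (-1.960) = -2.263; 1 − a(z₀+z₁) = 1 − (0.077)(-2.263) = 1.1743; argument = -0.303 + (-2.263)/1.1743 = -2.2302 → -2.23.
α₁ = Φ(-2.23) = 0.0129; rank = round(1000 × 0.0129) = 13; θ*₍13₎ = 3.05.
Upper: z₀ + z₂ = 1.657; 1 − a(z₀+z₂) = 0.8724; argument = 1.5963 → 1.60; α₂ = 0.9452; rank = 945; θ*₍945₎ = 4.24.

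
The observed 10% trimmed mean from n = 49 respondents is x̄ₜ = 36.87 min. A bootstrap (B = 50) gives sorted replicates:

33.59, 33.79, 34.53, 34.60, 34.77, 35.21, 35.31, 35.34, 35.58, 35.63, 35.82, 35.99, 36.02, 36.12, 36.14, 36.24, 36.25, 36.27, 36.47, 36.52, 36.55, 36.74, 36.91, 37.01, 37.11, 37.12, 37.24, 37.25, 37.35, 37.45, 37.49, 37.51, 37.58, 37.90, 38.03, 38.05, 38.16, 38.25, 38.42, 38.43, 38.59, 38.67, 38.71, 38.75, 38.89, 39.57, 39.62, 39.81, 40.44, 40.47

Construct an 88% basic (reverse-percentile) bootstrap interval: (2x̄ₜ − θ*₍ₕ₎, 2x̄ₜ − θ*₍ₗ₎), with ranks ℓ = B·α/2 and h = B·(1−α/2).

Percentile endpoints at ranks 3 and 47: θ*₍3₎ = 34.53, θ*₍47₎ = 39.62.
Basic interval reflects these around x̄ₜ:
  lower = 2 × 36.87 − 39.62 = 34.12
  upper = 2 × 36.87 − 34.53 = 39.21

(34.12, 39.21)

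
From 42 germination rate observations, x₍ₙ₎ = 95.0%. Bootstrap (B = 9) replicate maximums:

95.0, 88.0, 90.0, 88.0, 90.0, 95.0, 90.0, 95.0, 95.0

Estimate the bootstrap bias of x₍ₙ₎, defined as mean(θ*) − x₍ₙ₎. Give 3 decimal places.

bias = −3.222

mean(θ*) = (95.0 + 88.0 + 90.0 + 88.0 + 90.0 + 95.0 + 90.0 + 95.0 + 95.0) / 9 = 91.7778
bias = 91.7778 − 95.0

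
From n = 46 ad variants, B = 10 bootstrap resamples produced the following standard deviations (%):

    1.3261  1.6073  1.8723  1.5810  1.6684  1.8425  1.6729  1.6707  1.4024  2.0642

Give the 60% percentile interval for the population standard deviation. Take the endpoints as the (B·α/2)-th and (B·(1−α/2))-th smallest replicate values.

Sorted replicates: 1.3261, 1.4024, 1.5810, 1.6073, 1.6684, 1.6707, 1.6729, 1.8425, 1.8723, 2.0642
α = 0.40; lower rank = 10 × 0.200 = 2; upper rank = 10 × 0.800 = 8.
The 2nd smallest replicate is 1.4024; the 8th is 1.8425.

(1.4024, 1.8425)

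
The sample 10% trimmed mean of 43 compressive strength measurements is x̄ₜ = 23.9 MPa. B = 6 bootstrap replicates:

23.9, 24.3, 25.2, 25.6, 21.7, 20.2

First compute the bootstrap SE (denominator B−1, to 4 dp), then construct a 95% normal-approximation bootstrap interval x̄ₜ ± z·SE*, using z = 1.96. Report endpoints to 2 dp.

(19.77, 28.03)

Mean of replicates = 23.4833; sum of squared deviations = 22.2283; SE* = √(22.2283/5) = 2.1085
Margin = 1.96 × 2.1085 = 4.133
Interval: 23.9 ± 4.133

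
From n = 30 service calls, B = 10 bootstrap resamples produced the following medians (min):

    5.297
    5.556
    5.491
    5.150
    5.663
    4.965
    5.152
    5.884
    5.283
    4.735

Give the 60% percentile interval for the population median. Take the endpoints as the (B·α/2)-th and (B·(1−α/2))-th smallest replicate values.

Sorted replicates: 4.735, 4.965, 5.150, 5.152, 5.283, 5.297, 5.491, 5.556, 5.663, 5.884
α = 0.40; lower rank = 10 × 0.200 = 2; upper rank = 10 × 0.800 = 8.
The 2nd smallest replicate is 4.965; the 8th is 5.556.

(4.965, 5.556)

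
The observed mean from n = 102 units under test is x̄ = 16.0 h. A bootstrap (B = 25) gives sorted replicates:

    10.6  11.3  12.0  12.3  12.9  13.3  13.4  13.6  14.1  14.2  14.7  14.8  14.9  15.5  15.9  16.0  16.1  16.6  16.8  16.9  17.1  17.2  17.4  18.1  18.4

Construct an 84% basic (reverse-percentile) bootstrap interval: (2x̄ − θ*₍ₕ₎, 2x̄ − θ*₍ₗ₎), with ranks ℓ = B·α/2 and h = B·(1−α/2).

Percentile endpoints at ranks 2 and 23: θ*₍2₎ = 11.3, θ*₍23₎ = 17.4.
Basic interval reflects these around x̄:
  lower = 2 × 16.0 − 17.4 = 14.6
  upper = 2 × 16.0 − 11.3 = 20.7

(14.6, 20.7)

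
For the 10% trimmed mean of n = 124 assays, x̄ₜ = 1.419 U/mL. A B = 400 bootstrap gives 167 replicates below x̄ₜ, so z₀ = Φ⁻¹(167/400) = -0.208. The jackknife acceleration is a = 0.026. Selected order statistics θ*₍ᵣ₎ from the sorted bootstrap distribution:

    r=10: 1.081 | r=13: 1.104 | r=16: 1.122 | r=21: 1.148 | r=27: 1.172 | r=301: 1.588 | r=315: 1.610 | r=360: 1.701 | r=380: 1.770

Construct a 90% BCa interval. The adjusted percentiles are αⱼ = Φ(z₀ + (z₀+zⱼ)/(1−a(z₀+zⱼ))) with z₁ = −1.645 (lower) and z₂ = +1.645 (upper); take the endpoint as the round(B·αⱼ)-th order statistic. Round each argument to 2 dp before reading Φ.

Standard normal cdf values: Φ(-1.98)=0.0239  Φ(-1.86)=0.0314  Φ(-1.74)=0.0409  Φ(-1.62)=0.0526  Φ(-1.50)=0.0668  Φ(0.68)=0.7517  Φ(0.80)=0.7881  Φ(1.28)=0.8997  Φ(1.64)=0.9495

(1.081, 1.701)

Lower: z₀ + z₁ = -0.208 + (-1.645) = -1.853; 1 − a(z₀+z₁) = 1 − (0.026)(-1.853) = 1.0482; argument = -0.208 + (-1.853)/1.0482 = -1.9758 → -1.98.
α₁ = Φ(-1.98) = 0.0239; rank = round(400 × 0.0239) = 10; θ*₍10₎ = 1.081.
Upper: z₀ + z₂ = 1.437; 1 − a(z₀+z₂) = 0.9626; argument = 1.2848 → 1.28; α₂ = 0.8997; rank = 360; θ*₍360₎ = 1.701.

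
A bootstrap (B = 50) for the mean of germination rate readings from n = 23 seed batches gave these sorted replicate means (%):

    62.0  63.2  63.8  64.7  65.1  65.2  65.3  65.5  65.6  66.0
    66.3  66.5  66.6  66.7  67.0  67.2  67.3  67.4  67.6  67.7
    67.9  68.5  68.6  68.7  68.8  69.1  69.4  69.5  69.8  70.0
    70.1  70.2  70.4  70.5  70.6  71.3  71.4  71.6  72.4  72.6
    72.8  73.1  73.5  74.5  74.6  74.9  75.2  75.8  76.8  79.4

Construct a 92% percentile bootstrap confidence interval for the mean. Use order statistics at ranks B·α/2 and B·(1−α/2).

(63.2, 75.8)

α = 0.08; lower rank = 50 × 0.040 = 2; upper rank = 50 × 0.960 = 48.
The 2nd smallest replicate is 63.2; the 48th is 75.8.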